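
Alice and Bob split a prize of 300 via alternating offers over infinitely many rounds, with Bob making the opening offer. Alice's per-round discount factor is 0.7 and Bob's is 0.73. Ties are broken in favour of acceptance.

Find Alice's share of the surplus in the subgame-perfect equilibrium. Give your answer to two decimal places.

115.95

When Bob proposes, Alice accepts any offer worth at least 0.7 times what Alice would get by proposing next round; and vice versa.
This gives x = 300 − 0.7y and y = 300 − 0.73x, where x and y are each side's share when it proposes.
Hence (1 − 0.7·0.73)x = 300(1 − 0.7), i.e. 0.489·x = 90.
x ≈ 184.0491; Alice's share is 300 − x ≈ 115.9509.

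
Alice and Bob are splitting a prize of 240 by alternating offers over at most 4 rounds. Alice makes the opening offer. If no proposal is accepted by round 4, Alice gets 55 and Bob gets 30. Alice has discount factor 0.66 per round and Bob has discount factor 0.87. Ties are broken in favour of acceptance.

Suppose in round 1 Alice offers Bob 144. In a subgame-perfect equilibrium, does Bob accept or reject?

Reject

Round 4 (Bob proposes): Alice gets 55 if talks fail, so Bob offers 55 and keeps 185.
Round 3 (Alice proposes): Bob can get 185 next round, worth 0.87 × 185 = 160.95 now, so Alice offers 160.95, keeping 79.05.
Round 2 (Bob proposes): Alice can get 79.05 next round, worth 0.66 × 79.05 = 52.173 now. Bob offers 52.173 and keeps 240 − 52.173 = 187.827.
So by rejecting in round 1, Bob gets 187.827 next round, worth 0.87 × 187.827 = 163.40949 now.
Offer 144 < 163.40949, so Bob rejects.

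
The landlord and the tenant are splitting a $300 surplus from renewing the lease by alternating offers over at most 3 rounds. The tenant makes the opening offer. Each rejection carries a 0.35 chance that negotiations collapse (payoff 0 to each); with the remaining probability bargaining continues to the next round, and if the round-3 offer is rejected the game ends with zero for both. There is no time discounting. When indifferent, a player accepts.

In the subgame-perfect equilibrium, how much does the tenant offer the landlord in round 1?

68.25

Round 3 (the tenant proposes): rejection yields 0 for the landlord; the tenant offers 0 and keeps 300.
Round 2 (the landlord proposes): rejecting gives the tenant an expected 0.65 × 300 = 195; the landlord offers that and keeps 105.
Round 1 (the tenant proposes): rejecting gives the landlord an expected 0.65 × 105 = 68.25; the tenant offers that and keeps 231.75.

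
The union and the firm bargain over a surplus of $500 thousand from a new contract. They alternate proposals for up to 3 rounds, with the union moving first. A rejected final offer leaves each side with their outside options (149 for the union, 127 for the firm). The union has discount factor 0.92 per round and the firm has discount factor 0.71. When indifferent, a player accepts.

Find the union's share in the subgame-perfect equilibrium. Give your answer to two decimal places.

Round 3 (the union proposes): the firm gets 127 if talks fail, so the union offers 127 and keeps 373.
Round 2 (the firm proposes): the union can get 373 next round, worth 0.92 × 373 = 343.16 now; the firm offers that and keeps 156.84.
Round 1 (the union proposes): the firm can get 156.84 next round, worth 0.71 × 156.84 = 111.3564 now, so the union offers 111.3564, keeping 388.6436.

388.64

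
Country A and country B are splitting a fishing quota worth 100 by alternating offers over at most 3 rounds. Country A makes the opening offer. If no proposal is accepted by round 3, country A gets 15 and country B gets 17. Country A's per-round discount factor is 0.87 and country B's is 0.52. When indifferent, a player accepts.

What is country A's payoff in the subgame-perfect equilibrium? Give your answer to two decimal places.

85.55

Work backward from the last round.
Round 3 (country A proposes): country B gets 17 if talks fail, so country A offers 17 and keeps 83.
Round 2 (country B proposes): country A can get 83 next round, worth 0.87 × 83 = 72.21 now. Country B offers 72.21 and keeps 100 − 72.21 = 27.79.
Round 1 (country A proposes): country B can get 27.79 next round, worth 0.52 × 27.79 = 14.4508 now; country A offers that and keeps 85.5492.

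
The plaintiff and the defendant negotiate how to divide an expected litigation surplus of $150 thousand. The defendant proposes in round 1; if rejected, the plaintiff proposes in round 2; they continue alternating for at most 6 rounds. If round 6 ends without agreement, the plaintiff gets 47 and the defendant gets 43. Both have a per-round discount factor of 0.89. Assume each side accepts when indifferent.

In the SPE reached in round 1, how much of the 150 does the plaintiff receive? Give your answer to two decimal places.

Work backward from the last round.
Round 6 (the plaintiff proposes): the defendant gets 43 if talks fail, so the plaintiff offers 43 and keeps 107.
Round 5 (the defendant proposes): the plaintiff can get 107 next round, worth 0.89 × 107 = 95.23 now. The defendant offers 95.23 and keeps 150 − 95.23 = 54.77.
Round 4 (the plaintiff proposes): the defendant can get 54.77 next round, worth 0.89 × 54.77 = 48.7453 now; the plaintiff offers that and keeps 101.2547.
Round 3 (the defendant proposes): the plaintiff can get 101.2547 next round, worth 0.89 × 101.2547 = 90.116683 now, so the defendant offers 90.116683, keeping 59.883317.
Round 2 (the plaintiff proposes): the defendant can get 59.883317 next round, worth 0.89 × 59.883317 = 53.29615213 now, so the plaintiff offers 53.29615213, keeping 96.70384787.
Round 1 (the defendant proposes): the plaintiff can get 96.70384787 next round, worth 0.89 × 96.70384787 = 86.0664246043 now. The defendant offers 86.0664246043 and keeps 150 − 86.0664246043 = 63.9335753957.

86.07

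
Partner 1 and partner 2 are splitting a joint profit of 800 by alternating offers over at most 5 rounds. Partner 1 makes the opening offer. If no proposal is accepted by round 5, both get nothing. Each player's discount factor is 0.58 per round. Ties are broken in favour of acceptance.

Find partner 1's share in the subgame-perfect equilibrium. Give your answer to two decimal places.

539.56

Round 5 (partner 1 proposes): partner 2 will accept anything ≥ 0, so partner 1 offers 0 and keeps 800.
Round 4 (partner 2 proposes): partner 1 can get 800 next round, worth 0.58 × 800 = 464 now, so partner 2 offers 464, keeping 336.
Round 3 (partner 1 proposes): partner 2 can get 336 next round, worth 0.58 × 336 = 194.88 now, so partner 1 offers 194.88, keeping 605.12.
Round 2 (partner 2 proposes): partner 1 can get 605.12 next round, worth 0.58 × 605.12 = 350.9696 now; partner 2 offers that and keeps 449.0304.
Round 1 (partner 1 proposes): partner 2 can get 449.0304 next round, worth 0.58 × 449.0304 = 260.437632 now, so partner 1 offers 260.437632, keeping 539.562368.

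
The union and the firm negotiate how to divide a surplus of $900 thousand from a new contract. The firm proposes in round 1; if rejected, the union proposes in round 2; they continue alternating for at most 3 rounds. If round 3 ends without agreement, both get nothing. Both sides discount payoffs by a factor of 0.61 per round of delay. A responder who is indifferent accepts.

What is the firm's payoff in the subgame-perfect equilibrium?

685.89

Solve by backward induction from round 3.
Round 3 (the firm proposes): the union will accept anything ≥ 0, so the firm offers 0 and keeps 900.
Round 2 (the union proposes): the firm can get 900 next round, worth 0.61 × 900 = 549 now. The union offers 549 and keeps 900 − 549 = 351.
Round 1 (the firm proposes): the union can get 351 next round, worth 0.61 × 351 = 214.11 now. The firm offers 214.11 and keeps 900 − 214.11 = 685.89.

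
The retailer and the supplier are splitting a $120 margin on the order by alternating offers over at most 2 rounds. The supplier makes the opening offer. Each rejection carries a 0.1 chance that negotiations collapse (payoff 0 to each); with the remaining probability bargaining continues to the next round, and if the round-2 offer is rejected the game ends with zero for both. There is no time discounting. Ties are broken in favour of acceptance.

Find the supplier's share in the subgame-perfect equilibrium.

12

By backward induction:
Round 2 (the retailer proposes): the supplier will accept anything ≥ 0, so the retailer offers 0 and keeps 120.
Round 1 (the supplier proposes): rejecting gives the retailer an expected 0.9 × 120 = 108; the supplier offers that and keeps 12.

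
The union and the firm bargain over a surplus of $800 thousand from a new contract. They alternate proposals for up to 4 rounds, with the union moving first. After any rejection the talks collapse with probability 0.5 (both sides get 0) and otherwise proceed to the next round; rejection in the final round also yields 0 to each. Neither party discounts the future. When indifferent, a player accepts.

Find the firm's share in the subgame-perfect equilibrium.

300

Round 4 (the firm proposes): the union will accept anything ≥ 0, so the firm offers 0 and keeps 800.
Round 3 (the union proposes): rejecting gives the firm an expected 0.5 × 800 = 400; the union offers that and keeps 400.
Round 2 (the firm proposes): rejecting gives the union an expected 0.5 × 400 = 200. The firm offers 200 and keeps 800 − 200 = 600.
Round 1 (the union proposes): rejecting gives the firm an expected 0.5 × 600 = 300. The union offers 300 and keeps 800 − 300 = 500.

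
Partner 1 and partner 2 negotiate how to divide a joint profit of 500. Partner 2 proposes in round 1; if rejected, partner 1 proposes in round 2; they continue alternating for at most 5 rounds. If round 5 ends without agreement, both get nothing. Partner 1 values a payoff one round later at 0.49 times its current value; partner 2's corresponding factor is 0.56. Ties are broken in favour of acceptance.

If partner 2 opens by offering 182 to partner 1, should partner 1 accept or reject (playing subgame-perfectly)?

Round 5 (partner 2 proposes): partner 1 will accept anything ≥ 0, so partner 2 offers 0 and keeps 500.
Round 4 (partner 1 proposes): partner 2 can get 500 next round, worth 0.56 × 500 = 280 now; partner 1 offers that and keeps 220.
Round 3 (partner 2 proposes): partner 1 can get 220 next round, worth 0.49 × 220 = 107.8 now; partner 2 offers that and keeps 392.2.
Round 2 (partner 1 proposes): partner 2 can get 392.2 next round, worth 0.56 × 392.2 = 219.632 now; partner 1 offers that and keeps 280.368.
So by rejecting in round 1, partner 1 gets 280.368 next round, worth 0.49 × 280.368 = 137.38032 now.
Offer 182 ≥ 137.38032, so partner 1 accepts.

Accept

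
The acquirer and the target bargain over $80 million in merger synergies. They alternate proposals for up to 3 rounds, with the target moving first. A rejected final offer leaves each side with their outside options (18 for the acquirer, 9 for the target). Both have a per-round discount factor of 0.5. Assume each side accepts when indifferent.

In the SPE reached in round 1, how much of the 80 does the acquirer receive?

Round 3 (the target proposes): the acquirer gets 18 if talks fail, so the target offers 18 and keeps 62.
Round 2 (the acquirer proposes): the target can get 62 next round, worth 0.5 × 62 = 31 now. The acquirer offers 31 and keeps 80 − 31 = 49.
Round 1 (the target proposes): the acquirer can get 49 next round, worth 0.5 × 49 = 24.5 now. The target offers 24.5 and keeps 80 − 24.5 = 55.5.

24.5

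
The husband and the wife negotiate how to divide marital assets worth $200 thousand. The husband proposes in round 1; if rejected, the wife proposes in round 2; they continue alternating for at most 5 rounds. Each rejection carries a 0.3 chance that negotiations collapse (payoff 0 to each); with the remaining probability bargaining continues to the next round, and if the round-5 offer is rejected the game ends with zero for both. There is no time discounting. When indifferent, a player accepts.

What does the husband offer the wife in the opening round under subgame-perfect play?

Round 5 (the husband proposes): the wife will accept anything ≥ 0, so the husband offers 0 and keeps 200.
Round 4 (the wife proposes): rejecting gives the husband an expected 0.7 × 200 = 140, so the wife offers 140, keeping 60.
Round 3 (the husband proposes): rejecting gives the wife an expected 0.7 × 60 = 42. The husband offers 42 and keeps 200 − 42 = 158.
Round 2 (the wife proposes): rejecting gives the husband an expected 0.7 × 158 = 110.6, so the wife offers 110.6, keeping 89.4.
Round 1 (the husband proposes): rejecting gives the wife an expected 0.7 × 89.4 = 62.58, so the husband offers 62.58, keeping 137.42.

62.58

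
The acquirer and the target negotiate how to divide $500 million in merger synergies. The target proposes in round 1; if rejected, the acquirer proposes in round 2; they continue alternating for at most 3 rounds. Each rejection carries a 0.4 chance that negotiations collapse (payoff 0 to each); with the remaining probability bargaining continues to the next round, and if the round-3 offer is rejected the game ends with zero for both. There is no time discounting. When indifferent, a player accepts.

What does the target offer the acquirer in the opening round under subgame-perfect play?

120

By backward induction:
Round 3 (the target proposes): the acquirer will accept anything ≥ 0, so the target offers 0 and keeps 500.
Round 2 (the acquirer proposes): rejecting gives the target an expected 0.6 × 500 = 300; the acquirer offers that and keeps 200.
Round 1 (the target proposes): rejecting gives the acquirer an expected 0.6 × 200 = 120; the target offers that and keeps 380.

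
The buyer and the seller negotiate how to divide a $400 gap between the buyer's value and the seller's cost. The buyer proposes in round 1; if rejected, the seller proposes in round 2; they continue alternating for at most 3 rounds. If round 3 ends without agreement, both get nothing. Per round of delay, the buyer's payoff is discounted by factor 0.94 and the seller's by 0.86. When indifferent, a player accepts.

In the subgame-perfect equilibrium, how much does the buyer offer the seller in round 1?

By backward induction:
Round 3 (the buyer proposes): rejection yields 0 for the seller; the buyer offers 0 and keeps 400.
Round 2 (the seller proposes): the buyer can get 400 next round, worth 0.94 × 400 = 376 now; the seller offers that and keeps 24.
Round 1 (the buyer proposes): the seller can get 24 next round, worth 0.86 × 24 = 20.64 now. The buyer offers 20.64 and keeps 400 − 20.64 = 379.36.

20.64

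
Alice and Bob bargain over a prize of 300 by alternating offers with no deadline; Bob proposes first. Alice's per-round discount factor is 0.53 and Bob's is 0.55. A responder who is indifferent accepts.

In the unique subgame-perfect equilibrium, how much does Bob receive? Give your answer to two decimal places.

199.01

When Bob proposes, Alice accepts any offer worth at least 0.53 times what Alice would get by proposing next round; and vice versa.
This gives x = 300 − 0.53y and y = 300 − 0.55x, where x and y are each side's share when it proposes.
Hence (1 − 0.53·0.55)x = 300(1 − 0.53), i.e. 0.7085·x = 141.
x ≈ 199.0120; Alice's share is 300 − x ≈ 100.9880.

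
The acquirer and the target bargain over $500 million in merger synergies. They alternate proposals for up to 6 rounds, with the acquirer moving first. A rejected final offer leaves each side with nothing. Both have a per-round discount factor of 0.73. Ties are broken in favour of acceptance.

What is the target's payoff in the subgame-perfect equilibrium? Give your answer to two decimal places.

Round 6 (the target proposes): rejection yields 0 for the acquirer; the target offers 0 and keeps 500.
Round 5 (the acquirer proposes): the target can get 500 next round, worth 0.73 × 500 = 365 now; the acquirer offers that and keeps 135.
Round 4 (the target proposes): the acquirer can get 135 next round, worth 0.73 × 135 = 98.55 now; the target offers that and keeps 401.45.
Round 3 (the acquirer proposes): the target can get 401.45 next round, worth 0.73 × 401.45 = 293.0585 now; the acquirer offers that and keeps 206.9415.
Round 2 (the target proposes): the acquirer can get 206.9415 next round, worth 0.73 × 206.9415 = 151.067295 now. The target offers 151.067295 and keeps 500 − 151.067295 = 348.932705.
Round 1 (the acquirer proposes): the target can get 348.932705 next round, worth 0.73 × 348.932705 = 254.72087465 now. The acquirer offers 254.72087465 and keeps 500 − 254.72087465 = 245.27912535.

254.72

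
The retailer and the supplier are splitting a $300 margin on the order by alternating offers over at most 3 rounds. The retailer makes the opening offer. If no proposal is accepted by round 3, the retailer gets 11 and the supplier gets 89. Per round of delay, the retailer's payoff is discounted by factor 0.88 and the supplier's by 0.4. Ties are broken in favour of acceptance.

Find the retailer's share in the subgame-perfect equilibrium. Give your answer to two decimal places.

Round 3 (the retailer proposes): the supplier gets 89 if talks fail, so the retailer offers 89 and keeps 211.
Round 2 (the supplier proposes): the retailer can get 211 next round, worth 0.88 × 211 = 185.68 now. The supplier offers 185.68 and keeps 300 − 185.68 = 114.32.
Round 1 (the retailer proposes): the supplier can get 114.32 next round, worth 0.4 × 114.32 = 45.728 now. The retailer offers 45.728 and keeps 300 − 45.728 = 254.272.

254.27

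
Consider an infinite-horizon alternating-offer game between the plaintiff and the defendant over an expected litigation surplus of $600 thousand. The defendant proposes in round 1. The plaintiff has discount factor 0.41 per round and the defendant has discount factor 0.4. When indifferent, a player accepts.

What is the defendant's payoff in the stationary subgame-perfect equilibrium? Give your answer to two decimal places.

423.44

When the defendant proposes, the plaintiff accepts any offer worth at least 0.41 times what the plaintiff would get by proposing next round; and vice versa.
This gives x = 600 − 0.41y and y = 600 − 0.4x, where x and y are each side's share when it proposes.
Hence (1 − 0.41·0.4)x = 600(1 − 0.41), i.e. 0.836·x = 354.
x ≈ 423.4450; the plaintiff's share is 600 − x ≈ 176.5550.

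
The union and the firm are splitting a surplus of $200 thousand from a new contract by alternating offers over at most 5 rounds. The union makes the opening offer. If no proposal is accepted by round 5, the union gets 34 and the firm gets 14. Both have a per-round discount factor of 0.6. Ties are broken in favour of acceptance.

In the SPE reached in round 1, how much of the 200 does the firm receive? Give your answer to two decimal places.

Round 5 (the union proposes): the firm gets 14 if talks fail, so the union offers 14 and keeps 186.
Round 4 (the firm proposes): the union can get 186 next round, worth 0.6 × 186 = 111.6 now; the firm offers that and keeps 88.4.
Round 3 (the union proposes): the firm can get 88.4 next round, worth 0.6 × 88.4 = 53.04 now. The union offers 53.04 and keeps 200 − 53.04 = 146.96.
Round 2 (the firm proposes): the union can get 146.96 next round, worth 0.6 × 146.96 = 88.176 now, so the firm offers 88.176, keeping 111.824.
Round 1 (the union proposes): the firm can get 111.824 next round, worth 0.6 × 111.824 = 67.0944 now. The union offers 67.0944 and keeps 200 − 67.0944 = 132.9056.

67.09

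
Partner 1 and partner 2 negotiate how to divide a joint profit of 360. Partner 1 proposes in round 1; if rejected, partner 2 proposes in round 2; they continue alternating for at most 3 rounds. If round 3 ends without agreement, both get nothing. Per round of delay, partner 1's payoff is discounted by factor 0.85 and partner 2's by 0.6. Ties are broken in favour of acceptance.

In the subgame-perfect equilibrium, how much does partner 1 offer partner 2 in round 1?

Solve by backward induction from round 3.
Round 3 (partner 1 proposes): rejection yields 0 for partner 2; partner 1 offers 0 and keeps 360.
Round 2 (partner 2 proposes): partner 1 can get 360 next round, worth 0.85 × 360 = 306 now; partner 2 offers that and keeps 54.
Round 1 (partner 1 proposes): partner 2 can get 54 next round, worth 0.6 × 54 = 32.4 now, so partner 1 offers 32.4, keeping 327.6.

32.4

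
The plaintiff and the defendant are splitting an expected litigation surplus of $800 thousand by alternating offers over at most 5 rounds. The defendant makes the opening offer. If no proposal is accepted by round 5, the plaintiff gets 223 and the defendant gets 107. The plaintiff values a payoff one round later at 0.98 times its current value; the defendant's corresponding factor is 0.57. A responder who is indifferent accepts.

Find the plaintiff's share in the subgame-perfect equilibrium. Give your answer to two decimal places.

By backward induction:
Round 5 (the defendant proposes): the plaintiff gets 223 if talks fail, so the defendant offers 223 and keeps 577.
Round 4 (the plaintiff proposes): the defendant can get 577 next round, worth 0.57 × 577 = 328.89 now; the plaintiff offers that and keeps 471.11.
Round 3 (the defendant proposes): the plaintiff can get 471.11 next round, worth 0.98 × 471.11 = 461.6878 now. The defendant offers 461.6878 and keeps 800 − 461.6878 = 338.3122.
Round 2 (the plaintiff proposes): the defendant can get 338.3122 next round, worth 0.57 × 338.3122 = 192.837954 now, so the plaintiff offers 192.837954, keeping 607.162046.
Round 1 (the defendant proposes): the plaintiff can get 607.162046 next round, worth 0.98 × 607.162046 = 595.01880508 now, so the defendant offers 595.01880508, keeping 204.98119492.

595.02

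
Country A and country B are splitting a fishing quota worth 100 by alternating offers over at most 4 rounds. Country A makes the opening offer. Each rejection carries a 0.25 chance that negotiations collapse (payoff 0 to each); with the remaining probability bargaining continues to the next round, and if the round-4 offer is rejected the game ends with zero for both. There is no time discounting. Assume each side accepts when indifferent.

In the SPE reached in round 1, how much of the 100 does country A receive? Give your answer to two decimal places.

Round 4 (country B proposes): country A will accept anything ≥ 0, so country B offers 0 and keeps 100.
Round 3 (country A proposes): rejecting gives country B an expected 0.75 × 100 = 75, so country A offers 75, keeping 25.
Round 2 (country B proposes): rejecting gives country A an expected 0.75 × 25 = 18.75, so country B offers 18.75, keeping 81.25.
Round 1 (country A proposes): rejecting gives country B an expected 0.75 × 81.25 = 60.9375, so country A offers 60.9375, keeping 39.0625.

39.06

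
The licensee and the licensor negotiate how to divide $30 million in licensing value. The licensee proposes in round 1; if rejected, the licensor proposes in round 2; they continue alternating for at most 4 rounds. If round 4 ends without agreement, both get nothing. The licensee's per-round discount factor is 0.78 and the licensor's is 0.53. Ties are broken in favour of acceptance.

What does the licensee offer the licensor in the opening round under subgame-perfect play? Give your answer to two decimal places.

10.07

By backward induction:
Round 4 (the licensor proposes): the licensee will accept anything ≥ 0, so the licensor offers 0 and keeps 30.
Round 3 (the licensee proposes): the licensor can get 30 next round, worth 0.53 × 30 = 15.9 now. The licensee offers 15.9 and keeps 30 − 15.9 = 14.1.
Round 2 (the licensor proposes): the licensee can get 14.1 next round, worth 0.78 × 14.1 = 10.998 now. The licensor offers 10.998 and keeps 30 − 10.998 = 19.002.
Round 1 (the licensee proposes): the licensor can get 19.002 next round, worth 0.53 × 19.002 = 10.07106 now. The licensee offers 10.07106 and keeps 30 − 10.07106 = 19.92894.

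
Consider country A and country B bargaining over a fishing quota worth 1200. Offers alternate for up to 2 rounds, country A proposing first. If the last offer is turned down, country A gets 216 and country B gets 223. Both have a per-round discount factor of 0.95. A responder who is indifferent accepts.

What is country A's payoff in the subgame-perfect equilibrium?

Round 2 (country B proposes): country A gets 216 if talks fail, so country B offers 216 and keeps 984.
Round 1 (country A proposes): country B can get 984 next round, worth 0.95 × 984 = 934.8 now, so country A offers 934.8, keeping 265.2.

265.2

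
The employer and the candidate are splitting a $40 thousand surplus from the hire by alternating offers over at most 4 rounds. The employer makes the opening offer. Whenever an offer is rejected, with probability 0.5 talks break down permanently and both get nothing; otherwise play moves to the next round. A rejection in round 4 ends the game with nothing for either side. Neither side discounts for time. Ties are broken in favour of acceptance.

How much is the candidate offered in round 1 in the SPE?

15

By backward induction:
Round 4 (the candidate proposes): the employer will accept anything ≥ 0, so the candidate offers 0 and keeps 40.
Round 3 (the employer proposes): rejecting gives the candidate an expected 0.5 × 40 = 20; the employer offers that and keeps 20.
Round 2 (the candidate proposes): rejecting gives the employer an expected 0.5 × 20 = 10; the candidate offers that and keeps 30.
Round 1 (the employer proposes): rejecting gives the candidate an expected 0.5 × 30 = 15. The employer offers 15 and keeps 40 − 15 = 25.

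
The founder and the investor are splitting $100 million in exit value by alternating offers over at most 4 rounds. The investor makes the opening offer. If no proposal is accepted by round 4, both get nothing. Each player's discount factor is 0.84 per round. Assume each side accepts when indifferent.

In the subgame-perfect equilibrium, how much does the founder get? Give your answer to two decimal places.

72.71

Solve by backward induction from round 4.
Round 4 (the founder proposes): the investor will accept anything ≥ 0, so the founder offers 0 and keeps 100.
Round 3 (the investor proposes): the founder can get 100 next round, worth 0.84 × 100 = 84 now, so the investor offers 84, keeping 16.
Round 2 (the founder proposes): the investor can get 16 next round, worth 0.84 × 16 = 13.44 now, so the founder offers 13.44, keeping 86.56.
Round 1 (the investor proposes): the founder can get 86.56 next round, worth 0.84 × 86.56 = 72.7104 now; the investor offers that and keeps 27.2896.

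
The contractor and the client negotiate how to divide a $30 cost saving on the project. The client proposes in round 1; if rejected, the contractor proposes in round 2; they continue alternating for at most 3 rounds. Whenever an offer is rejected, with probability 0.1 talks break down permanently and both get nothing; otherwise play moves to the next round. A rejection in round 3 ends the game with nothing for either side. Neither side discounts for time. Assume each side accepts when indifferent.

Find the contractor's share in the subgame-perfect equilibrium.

Round 3 (the client proposes): the contractor will accept anything ≥ 0, so the client offers 0 and keeps 30.
Round 2 (the contractor proposes): rejecting gives the client an expected 0.9 × 30 = 27; the contractor offers that and keeps 3.
Round 1 (the client proposes): rejecting gives the contractor an expected 0.9 × 3 = 2.7. The client offers 2.7 and keeps 30 − 2.7 = 27.3.

2.7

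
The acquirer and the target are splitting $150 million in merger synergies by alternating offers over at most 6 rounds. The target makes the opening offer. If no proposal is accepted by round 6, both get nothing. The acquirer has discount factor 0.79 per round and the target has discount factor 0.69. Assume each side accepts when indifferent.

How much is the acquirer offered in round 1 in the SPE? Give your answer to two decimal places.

Round 6 (the acquirer proposes): the target will accept anything ≥ 0, so the acquirer offers 0 and keeps 150.
Round 5 (the target proposes): the acquirer can get 150 next round, worth 0.79 × 150 = 118.5 now; the target offers that and keeps 31.5.
Round 4 (the acquirer proposes): the target can get 31.5 next round, worth 0.69 × 31.5 = 21.735 now; the acquirer offers that and keeps 128.265.
Round 3 (the target proposes): the acquirer can get 128.265 next round, worth 0.79 × 128.265 = 101.32935 now. The target offers 101.32935 and keeps 150 − 101.32935 = 48.67065.
Round 2 (the acquirer proposes): the target can get 48.67065 next round, worth 0.69 × 48.67065 = 33.5827485 now, so the acquirer offers 33.5827485, keeping 116.4172515.
Round 1 (the target proposes): the acquirer can get 116.4172515 next round, worth 0.79 × 116.4172515 = 91.969628685 now; the target offers that and keeps 58.030371315.

91.97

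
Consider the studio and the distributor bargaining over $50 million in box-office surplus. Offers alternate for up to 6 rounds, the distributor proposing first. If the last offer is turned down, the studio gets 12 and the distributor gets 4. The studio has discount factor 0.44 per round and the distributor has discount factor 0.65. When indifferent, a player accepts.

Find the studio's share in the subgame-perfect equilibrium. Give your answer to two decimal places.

Round 6 (the studio proposes): the distributor gets 4 if talks fail, so the studio offers 4 and keeps 46.
Round 5 (the distributor proposes): the studio can get 46 next round, worth 0.44 × 46 = 20.24 now; the distributor offers that and keeps 29.76.
Round 4 (the studio proposes): the distributor can get 29.76 next round, worth 0.65 × 29.76 = 19.344 now. The studio offers 19.344 and keeps 50 − 19.344 = 30.656.
Round 3 (the distributor proposes): the studio can get 30.656 next round, worth 0.44 × 30.656 = 13.48864 now. The distributor offers 13.48864 and keeps 50 − 13.48864 = 36.51136.
Round 2 (the studio proposes): the distributor can get 36.51136 next round, worth 0.65 × 36.51136 = 23.732384 now, so the studio offers 23.732384, keeping 26.267616.
Round 1 (the distributor proposes): the studio can get 26.267616 next round, worth 0.44 × 26.267616 = 11.55775104 now, so the distributor offers 11.55775104, keeping 38.44224896.

11.56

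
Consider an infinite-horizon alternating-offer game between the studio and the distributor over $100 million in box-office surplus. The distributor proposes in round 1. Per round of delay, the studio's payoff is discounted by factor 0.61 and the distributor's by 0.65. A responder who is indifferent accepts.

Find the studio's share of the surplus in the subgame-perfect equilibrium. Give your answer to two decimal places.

35.38

Let x be the distributor's share when the distributor proposes and y be the studio's share when the studio proposes.
The studio accepts iff offered ≥ 0.61·y, so x = 100 − 0.61y. Symmetrically y = 100 − 0.65x.
Substituting: x = 100 − 0.61(100 − 0.65x), giving x(1 − 0.65·0.61) = 100(1 − 0.61).
So x = 100 × 0.39 / 0.6035 ≈ 64.6230, and the studio receives 100 − x ≈ 35.3770.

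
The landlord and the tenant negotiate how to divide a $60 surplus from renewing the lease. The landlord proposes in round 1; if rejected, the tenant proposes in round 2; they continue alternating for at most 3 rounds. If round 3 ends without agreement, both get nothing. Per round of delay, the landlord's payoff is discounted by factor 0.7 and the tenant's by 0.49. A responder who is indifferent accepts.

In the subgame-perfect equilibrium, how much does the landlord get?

Round 3 (the landlord proposes): rejection yields 0 for the tenant; the landlord offers 0 and keeps 60.
Round 2 (the tenant proposes): the landlord can get 60 next round, worth 0.7 × 60 = 42 now. The tenant offers 42 and keeps 60 − 42 = 18.
Round 1 (the landlord proposes): the tenant can get 18 next round, worth 0.49 × 18 = 8.82 now; the landlord offers that and keeps 51.18.

51.18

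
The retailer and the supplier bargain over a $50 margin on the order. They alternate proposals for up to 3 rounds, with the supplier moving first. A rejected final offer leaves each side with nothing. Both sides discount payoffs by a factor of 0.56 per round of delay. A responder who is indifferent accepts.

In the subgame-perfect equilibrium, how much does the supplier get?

Round 3 (the supplier proposes): the retailer will accept anything ≥ 0, so the supplier offers 0 and keeps 50.
Round 2 (the retailer proposes): the supplier can get 50 next round, worth 0.56 × 50 = 28 now. The retailer offers 28 and keeps 50 − 28 = 22.
Round 1 (the supplier proposes): the retailer can get 22 next round, worth 0.56 × 22 = 12.32 now. The supplier offers 12.32 and keeps 50 − 12.32 = 37.68.

37.68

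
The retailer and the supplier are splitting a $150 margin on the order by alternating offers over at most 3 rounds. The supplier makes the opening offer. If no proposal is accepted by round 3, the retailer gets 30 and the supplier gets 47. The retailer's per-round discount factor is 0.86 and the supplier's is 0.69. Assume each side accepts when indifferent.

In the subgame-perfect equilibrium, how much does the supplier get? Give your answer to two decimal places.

Round 3 (the supplier proposes): the retailer gets 30 if talks fail, so the supplier offers 30 and keeps 120.
Round 2 (the retailer proposes): the supplier can get 120 next round, worth 0.69 × 120 = 82.8 now. The retailer offers 82.8 and keeps 150 − 82.8 = 67.2.
Round 1 (the supplier proposes): the retailer can get 67.2 next round, worth 0.86 × 67.2 = 57.792 now, so the supplier offers 57.792, keeping 92.208.

92.21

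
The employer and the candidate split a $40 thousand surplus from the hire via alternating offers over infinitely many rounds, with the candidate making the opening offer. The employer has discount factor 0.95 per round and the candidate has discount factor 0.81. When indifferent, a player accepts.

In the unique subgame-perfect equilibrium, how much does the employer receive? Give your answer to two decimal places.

31.32

Let x be the candidate's share when the candidate proposes and y be the employer's share when the employer proposes.
The employer accepts iff offered ≥ 0.95·y, so x = 40 − 0.95y. Symmetrically y = 40 − 0.81x.
Substituting: x = 40 − 0.95(40 − 0.81x), giving x(1 − 0.81·0.95) = 40(1 − 0.95).
So x = 40 × 0.05 / 0.2305 ≈ 8.6768, and the employer receives 40 − x ≈ 31.3232.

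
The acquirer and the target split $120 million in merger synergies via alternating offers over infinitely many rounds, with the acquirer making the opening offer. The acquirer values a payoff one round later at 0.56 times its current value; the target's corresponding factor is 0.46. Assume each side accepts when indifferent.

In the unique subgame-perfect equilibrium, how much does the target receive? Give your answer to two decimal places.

32.72

When the acquirer proposes, the target accepts any offer worth at least 0.46 times what the target would get by proposing next round; and vice versa.
This gives x = 120 − 0.46y and y = 120 − 0.56x, where x and y are each side's share when it proposes.
Hence (1 − 0.46·0.56)x = 120(1 − 0.46), i.e. 0.7424·x = 64.8.
x ≈ 87.2845; the target's share is 120 − x ≈ 32.7155.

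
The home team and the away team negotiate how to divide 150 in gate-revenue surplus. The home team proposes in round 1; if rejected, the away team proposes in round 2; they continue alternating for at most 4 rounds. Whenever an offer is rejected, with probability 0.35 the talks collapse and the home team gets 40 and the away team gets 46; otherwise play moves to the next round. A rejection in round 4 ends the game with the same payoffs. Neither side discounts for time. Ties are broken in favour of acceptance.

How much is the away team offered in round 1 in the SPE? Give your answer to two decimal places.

78.14

Round 4 (the away team proposes): the home team gets 40 if talks fail, so the away team offers 40 and keeps 110.
Round 3 (the home team proposes): rejecting gives the away team an expected 0.65 × 110 + 0.35 × 46 = 87.6, so the home team offers 87.6, keeping 62.4.
Round 2 (the away team proposes): rejecting gives the home team an expected 0.65 × 62.4 + 0.35 × 40 = 54.56; the away team offers that and keeps 95.44.
Round 1 (the home team proposes): rejecting gives the away team an expected 0.65 × 95.44 + 0.35 × 46 = 78.136, so the home team offers 78.136, keeping 71.864.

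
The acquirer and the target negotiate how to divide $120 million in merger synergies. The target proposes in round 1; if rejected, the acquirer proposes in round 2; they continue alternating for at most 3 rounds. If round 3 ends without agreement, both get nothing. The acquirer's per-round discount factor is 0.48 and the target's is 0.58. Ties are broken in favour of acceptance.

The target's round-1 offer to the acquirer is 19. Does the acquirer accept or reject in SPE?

Reject

Round 3 (the target proposes): the acquirer will accept anything ≥ 0, so the target offers 0 and keeps 120.
Round 2 (the acquirer proposes): the target can get 120 next round, worth 0.58 × 120 = 69.6 now, so the acquirer offers 69.6, keeping 50.4.
So by rejecting in round 1, the acquirer gets 50.4 next round, worth 0.48 × 50.4 = 24.192 now.
Offer 19 < 24.192, so the acquirer rejects.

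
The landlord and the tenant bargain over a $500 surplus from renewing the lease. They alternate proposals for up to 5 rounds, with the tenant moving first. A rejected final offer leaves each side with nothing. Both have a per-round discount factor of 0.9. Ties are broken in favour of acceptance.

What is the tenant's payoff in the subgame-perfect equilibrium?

418.55

Round 5 (the tenant proposes): the landlord will accept anything ≥ 0, so the tenant offers 0 and keeps 500.
Round 4 (the landlord proposes): the tenant can get 500 next round, worth 0.9 × 500 = 450 now; the landlord offers that and keeps 50.
Round 3 (the tenant proposes): the landlord can get 50 next round, worth 0.9 × 50 = 45 now, so the tenant offers 45, keeping 455.
Round 2 (the landlord proposes): the tenant can get 455 next round, worth 0.9 × 455 = 409.5 now, so the landlord offers 409.5, keeping 90.5.
Round 1 (the tenant proposes): the landlord can get 90.5 next round, worth 0.9 × 90.5 = 81.45 now. The tenant offers 81.45 and keeps 500 − 81.45 = 418.55.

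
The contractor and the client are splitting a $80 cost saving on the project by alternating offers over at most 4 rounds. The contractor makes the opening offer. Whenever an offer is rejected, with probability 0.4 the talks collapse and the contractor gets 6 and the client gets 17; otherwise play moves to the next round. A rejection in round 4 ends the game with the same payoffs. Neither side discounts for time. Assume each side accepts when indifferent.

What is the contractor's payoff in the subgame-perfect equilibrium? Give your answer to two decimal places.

Round 4 (the client proposes): the contractor gets 6 if talks fail, so the client offers 6 and keeps 74.
Round 3 (the contractor proposes): rejecting gives the client an expected 0.6 × 74 + 0.4 × 17 = 51.2, so the contractor offers 51.2, keeping 28.8.
Round 2 (the client proposes): rejecting gives the contractor an expected 0.6 × 28.8 + 0.4 × 6 = 19.68; the client offers that and keeps 60.32.
Round 1 (the contractor proposes): rejecting gives the client an expected 0.6 × 60.32 + 0.4 × 17 = 42.992; the contractor offers that and keeps 37.008.

37.01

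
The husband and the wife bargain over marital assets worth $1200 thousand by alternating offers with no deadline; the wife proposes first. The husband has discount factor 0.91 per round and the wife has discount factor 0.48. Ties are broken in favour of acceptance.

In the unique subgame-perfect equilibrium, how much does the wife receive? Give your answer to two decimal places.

In a stationary SPE each proposer offers the other exactly their discounted continuation value.
If the wife keeps x when proposing and the husband keeps y when proposing, then x = 1200 − 0.91y and y = 1200 − 0.48x.
Solving: x = 1200(1 − 0.91) / (1 − 0.48·0.91) = 108 / 0.5632 ≈ 191.7614.
The husband gets 1200 − 191.7614 ≈ 1008.2386.

191.76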